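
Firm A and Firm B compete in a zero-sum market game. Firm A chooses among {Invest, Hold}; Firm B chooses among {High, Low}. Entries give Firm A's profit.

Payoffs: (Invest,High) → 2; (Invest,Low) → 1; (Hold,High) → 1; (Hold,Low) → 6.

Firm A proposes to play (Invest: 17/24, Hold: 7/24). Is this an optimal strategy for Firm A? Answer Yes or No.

No

Against High this mix gives (17/24)·2 + (7/24)·1 = 41/24.
Against Low this mix gives (17/24)·1 + (7/24)·6 = 59/24.
Firm B will play High, holding Firm A to 41/24. Shifting weight toward the row that does better against High would raise this floor (the equalizing mix achieves 11/6 against both High and Low), so the proposed strategy is not optimal.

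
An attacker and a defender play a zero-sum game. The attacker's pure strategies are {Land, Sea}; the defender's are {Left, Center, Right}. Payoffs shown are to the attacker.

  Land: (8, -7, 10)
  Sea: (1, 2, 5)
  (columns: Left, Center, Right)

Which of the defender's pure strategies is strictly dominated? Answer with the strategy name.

Left holds the attacker's payoff strictly below Right in every row: 8 < 10, 1 < 5.
So Right is strictly dominated for the defender.

Right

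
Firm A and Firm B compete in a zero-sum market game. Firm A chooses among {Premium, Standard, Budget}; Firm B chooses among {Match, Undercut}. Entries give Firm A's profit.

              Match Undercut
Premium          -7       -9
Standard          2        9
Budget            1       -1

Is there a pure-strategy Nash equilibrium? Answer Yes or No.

Yes

Row minima: Premium → -9, Standard → 2, Budget → -1; maximin = 2.
Column maxima: Match → 2, Undercut → 9; minimax = 2.
maximin = minimax = 2, so a saddle point exists.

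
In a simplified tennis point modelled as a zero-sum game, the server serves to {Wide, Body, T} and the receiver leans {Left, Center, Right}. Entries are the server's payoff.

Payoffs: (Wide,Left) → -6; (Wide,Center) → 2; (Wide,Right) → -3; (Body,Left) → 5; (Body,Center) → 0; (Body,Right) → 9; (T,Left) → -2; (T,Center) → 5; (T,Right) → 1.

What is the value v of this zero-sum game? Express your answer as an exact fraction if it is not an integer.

Row minima: Wide → -6, Body → 0, T → -2; maximin = 0.
Column maxima: Left → 5, Center → 5, Right → 9; minimax = 5.
0 ≠ 5, so there is no saddle point; optimal play is mixed.
Wide is strictly dominated by T, so the server never plays it.
Right is strictly dominated by Left (it gives the server strictly more in every row), so the receiver never plays it.
On the remaining 2×2 (Body, T vs Left, Center):
Let the server play Body with probability p. Expected payoff against Left: 5p + (-2)(1−p) = 7p − 2; against Center: 0p + 5(1−p) = −5p + 5.
Setting these equal: 7p − 2 = −5p + 5 ⇒ 12p = 7 ⇒ p = 7/12, and the value is (7)·(7/12) − 2 = 25/12.
For the receiver: with q = P(Left), equating Body's and T's payoffs gives 5q = −7q + 5 ⇒ q = 5/12.

25/12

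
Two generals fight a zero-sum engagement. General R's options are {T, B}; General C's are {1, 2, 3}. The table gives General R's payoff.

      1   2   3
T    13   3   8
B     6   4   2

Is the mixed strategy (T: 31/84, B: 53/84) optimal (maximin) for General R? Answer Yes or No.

Against 1 this mix gives (31/84)·13 + (53/84)·6 = 103/12.
Against 2 this mix gives (31/84)·3 + (53/84)·4 = 305/84.
Against 3 this mix gives (31/84)·8 + (53/84)·2 = 59/14.
General C will play 2, holding General R to 305/84. Shifting weight toward the row that does better against 2 would raise this floor (the equalizing mix achieves 26/7 against both 2 and 3), so the proposed strategy is not optimal.

No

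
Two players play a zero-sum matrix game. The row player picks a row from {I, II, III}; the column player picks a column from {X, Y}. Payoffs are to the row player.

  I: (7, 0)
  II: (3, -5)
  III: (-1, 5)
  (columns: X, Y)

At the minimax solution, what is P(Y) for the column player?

Row minima: I → 0, II → -5, III → -1; maximin = 0.
Column maxima: X → 7, Y → 5; minimax = 5.
0 ≠ 5, so there is no saddle point; optimal play is mixed.
II is strictly dominated by I, so the row player never plays it.
On the remaining 2×2 (I, III vs X, Y):
Let the row player play I with probability p. Expected payoff against X: 7p + (-1)(1−p) = 8p − 1; against Y: 0p + 5(1−p) = −5p + 5.
Setting these equal: 8p − 1 = −5p + 5 ⇒ 13p = 6 ⇒ p = 6/13, and the value is (8)·(6/13) − 1 = 35/13.
For the column player: with q = P(X), equating I's and III's payoffs gives 7q = −6q + 5 ⇒ q = 5/13.

8/13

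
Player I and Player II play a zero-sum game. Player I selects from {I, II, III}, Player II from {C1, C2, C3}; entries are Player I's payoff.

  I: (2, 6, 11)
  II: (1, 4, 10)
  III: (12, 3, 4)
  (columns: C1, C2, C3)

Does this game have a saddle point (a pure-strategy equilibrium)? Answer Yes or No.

Row minima: I → 2, II → 1, III → 3; maximin = 3.
Column maxima: C1 → 12, C2 → 6, C3 → 11; minimax = 6.
3 ≠ 6, so no pure-strategy equilibrium exists.

No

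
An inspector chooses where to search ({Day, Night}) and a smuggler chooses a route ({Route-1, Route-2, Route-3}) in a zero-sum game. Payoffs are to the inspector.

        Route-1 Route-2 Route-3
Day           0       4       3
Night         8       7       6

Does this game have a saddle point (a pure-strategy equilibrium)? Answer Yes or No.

Row minima: Day → 0, Night → 6; maximin = 6.
Column maxima: Route-1 → 8, Route-2 → 7, Route-3 → 6; minimax = 6.
maximin = minimax = 6, so a saddle point exists.

Yes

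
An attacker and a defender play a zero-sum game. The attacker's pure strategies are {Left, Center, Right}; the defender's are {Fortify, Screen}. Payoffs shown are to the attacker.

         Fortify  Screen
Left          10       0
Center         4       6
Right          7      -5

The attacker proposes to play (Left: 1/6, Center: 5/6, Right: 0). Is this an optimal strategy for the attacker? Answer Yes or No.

Against Fortify this mix gives (1/6)·10 + (5/6)·4 = 5.
Against Screen this mix gives (1/6)·0 + (5/6)·6 = 5.
All of the defender's active replies (Fortify, Screen) yield 5, and no column does worse for the attacker. The mix makes the defender indifferent and guarantees 5, so it is optimal.

Yes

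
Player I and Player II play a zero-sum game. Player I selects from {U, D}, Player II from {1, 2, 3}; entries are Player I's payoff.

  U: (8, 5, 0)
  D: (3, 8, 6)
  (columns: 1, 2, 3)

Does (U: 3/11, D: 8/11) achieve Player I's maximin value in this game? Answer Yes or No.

Yes

Against 1 this mix gives (3/11)·8 + (8/11)·3 = 48/11.
Against 2 this mix gives (3/11)·5 + (8/11)·8 = 79/11.
Against 3 this mix gives (3/11)·0 + (8/11)·6 = 48/11.
All of Player II's active replies (1, 3) yield 48/11, and no column does worse for Player I. The mix makes Player II indifferent and guarantees 48/11, so it is optimal.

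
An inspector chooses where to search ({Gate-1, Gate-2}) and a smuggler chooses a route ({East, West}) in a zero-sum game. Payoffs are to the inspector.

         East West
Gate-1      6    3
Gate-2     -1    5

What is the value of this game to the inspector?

11/3

Row minima: Gate-1 → 3, Gate-2 → -1; maximin = 3.
Column maxima: East → 6, West → 5; minimax = 5.
3 ≠ 5, so there is no saddle point; optimal play is mixed.
Let the inspector play Gate-1 with probability p. Expected payoff against East: 6p + (-1)(1−p) = 7p − 1; against West: 3p + 5(1−p) = −2p + 5.
Setting these equal: 7p − 1 = −2p + 5 ⇒ 9p = 6 ⇒ p = 2/3, and the value is (7)·(2/3) − 1 = 11/3.
For the smuggler: with q = P(East), equating Gate-1's and Gate-2's payoffs gives 3q + 3 = −6q + 5 ⇒ q = 2/9.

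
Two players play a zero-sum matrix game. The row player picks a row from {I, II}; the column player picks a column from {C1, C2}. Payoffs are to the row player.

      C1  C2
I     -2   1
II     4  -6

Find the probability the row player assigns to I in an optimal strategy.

Row minima: I → -2, II → -6; maximin = -2.
Column maxima: C1 → 4, C2 → 1; minimax = 1.
-2 ≠ 1, so there is no saddle point; optimal play is mixed.
Let the row player play I with probability p. Expected payoff against C1: (-2)p + 4(1−p) = −6p + 4; against C2: 1p + (-6)(1−p) = 7p − 6.
Setting these equal: −6p + 4 = 7p − 6 ⇒ −13p = -10 ⇒ p = 10/13, and the value is (-6)·(10/13) + 4 = -8/13.
For the column player: with q = P(C1), equating I's and II's payoffs gives −3q + 1 = 10q − 6 ⇒ q = 7/13.

10/13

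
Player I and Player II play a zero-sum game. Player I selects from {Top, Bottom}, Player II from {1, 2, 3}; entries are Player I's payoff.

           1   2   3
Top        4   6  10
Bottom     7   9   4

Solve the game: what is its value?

6

Row minima: Top → 4, Bottom → 4; maximin = 4.
Column maxima: 1 → 7, 2 → 9, 3 → 10; minimax = 7.
4 ≠ 7, so there is no saddle point; optimal play is mixed.
2 is strictly dominated by 1 (it gives Player I strictly more in every row), so Player II never plays it.
On the remaining 2×2 (Top, Bottom vs 1, 3):
Let Player I play Top with probability p. Expected payoff against 1: 4p + 7(1−p) = −3p + 7; against 3: 10p + 4(1−p) = 6p + 4.
Setting these equal: −3p + 7 = 6p + 4 ⇒ −9p = -3 ⇒ p = 1/3, and the value is (-3)·(1/3) + 7 = 6.
For Player II: with q = P(1), equating Top's and Bottom's payoffs gives −6q + 10 = 3q + 4 ⇒ q = 2/3.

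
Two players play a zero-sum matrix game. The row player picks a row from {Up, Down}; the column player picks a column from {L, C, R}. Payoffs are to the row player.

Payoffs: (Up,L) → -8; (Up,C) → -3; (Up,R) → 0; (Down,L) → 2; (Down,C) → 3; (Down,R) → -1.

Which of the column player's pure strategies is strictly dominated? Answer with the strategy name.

L holds the row player's payoff strictly below C in every row: -8 < -3, 2 < 3.
So C is strictly dominated for the column player.

C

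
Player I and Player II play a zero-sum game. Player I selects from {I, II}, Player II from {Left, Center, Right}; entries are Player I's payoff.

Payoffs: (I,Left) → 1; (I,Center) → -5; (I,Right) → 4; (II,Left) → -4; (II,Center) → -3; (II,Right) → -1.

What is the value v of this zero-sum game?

Row minima: I → -5, II → -4; maximin = -4.
Column maxima: Left → 1, Center → -3, Right → 4; minimax = -3.
-4 ≠ -3, so there is no saddle point; optimal play is mixed.
Right is strictly dominated by Left (it gives Player I strictly more in every row), so Player II never plays it.
On the remaining 2×2 (I, II vs Left, Center):
Let Player I play I with probability p. Expected payoff against Left: 1p + (-4)(1−p) = 5p − 4; against Center: (-5)p + (-3)(1−p) = −2p − 3.
Setting these equal: 5p − 4 = −2p − 3 ⇒ 7p = 1 ⇒ p = 1/7, and the value is (5)·(1/7) − 4 = -23/7.
For Player II: with q = P(Left), equating I's and II's payoffs gives 6q − 5 = −q − 3 ⇒ q = 2/7.

-23/7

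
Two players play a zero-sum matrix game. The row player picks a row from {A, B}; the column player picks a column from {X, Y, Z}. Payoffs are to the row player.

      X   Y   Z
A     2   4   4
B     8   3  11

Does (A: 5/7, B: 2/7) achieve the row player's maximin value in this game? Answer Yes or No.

Yes

Against X this mix gives (5/7)·2 + (2/7)·8 = 26/7.
Against Y this mix gives (5/7)·4 + (2/7)·3 = 26/7.
Against Z this mix gives (5/7)·4 + (2/7)·11 = 6.
All of the column player's active replies (X, Y) yield 26/7, and no column does worse for the row player. The mix makes the column player indifferent and guarantees 26/7, so it is optimal.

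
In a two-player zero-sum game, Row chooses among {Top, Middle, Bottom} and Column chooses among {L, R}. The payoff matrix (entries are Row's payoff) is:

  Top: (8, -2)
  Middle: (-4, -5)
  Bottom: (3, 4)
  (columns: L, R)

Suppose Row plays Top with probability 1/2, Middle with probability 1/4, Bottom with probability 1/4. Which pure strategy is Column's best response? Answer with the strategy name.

R

If Column plays L, Row's expected payoff is (1/2)·8 + (1/4)·(-4) + (1/4)·3 = 15/4.
If Column plays R, Row's expected payoff is (1/2)·(-2) + (1/4)·(-5) + (1/4)·4 = -5/4.
Column minimizes Row's payoff; the smallest is -5/4, so the best response is R.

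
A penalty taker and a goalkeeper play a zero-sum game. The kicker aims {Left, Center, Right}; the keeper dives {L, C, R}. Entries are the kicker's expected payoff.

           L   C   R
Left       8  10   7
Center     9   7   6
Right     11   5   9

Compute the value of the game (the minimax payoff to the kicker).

Row minima: Left → 7, Center → 6, Right → 5; maximin = 7.
Column maxima: L → 11, C → 10, R → 9; minimax = 9.
7 ≠ 9, so there is no saddle point; optimal play is mixed.
L is strictly dominated by R (it gives the kicker strictly more in every row), so the keeper never plays it.
With L eliminated, Center is strictly dominated by Left (Left gives the kicker strictly more in every remaining column), so the kicker never plays it.
On the remaining 2×2 (Left, Right vs C, R):
Let the kicker play Left with probability p. Expected payoff against C: 10p + 5(1−p) = 5p + 5; against R: 7p + 9(1−p) = −2p + 9.
Setting these equal: 5p + 5 = −2p + 9 ⇒ 7p = 4 ⇒ p = 4/7, and the value is (5)·(4/7) + 5 = 55/7.
For the keeper: with q = P(C), equating Left's and Right's payoffs gives 3q + 7 = −4q + 9 ⇒ q = 2/7.

55/7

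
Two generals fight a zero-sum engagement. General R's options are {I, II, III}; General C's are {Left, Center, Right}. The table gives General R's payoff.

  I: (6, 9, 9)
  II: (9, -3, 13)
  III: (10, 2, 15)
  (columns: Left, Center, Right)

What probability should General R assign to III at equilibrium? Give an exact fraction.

Row minima: I → 6, II → -3, III → 2; maximin = 6.
Column maxima: Left → 10, Center → 9, Right → 15; minimax = 9.
6 ≠ 9, so there is no saddle point; optimal play is mixed.
II is strictly dominated by III, so General R never plays it.
Right is strictly dominated by Left (it gives General R strictly more in every row), so General C never plays it.
On the remaining 2×2 (I, III vs Left, Center):
Let General R play I with probability p. Expected payoff against Left: 6p + 10(1−p) = −4p + 10; against Center: 9p + 2(1−p) = 7p + 2.
Setting these equal: −4p + 10 = 7p + 2 ⇒ −11p = -8 ⇒ p = 8/11, and the value is (-4)·(8/11) + 10 = 78/11.
For General C: with q = P(Left), equating I's and III's payoffs gives −3q + 9 = 8q + 2 ⇒ q = 7/11.

3/11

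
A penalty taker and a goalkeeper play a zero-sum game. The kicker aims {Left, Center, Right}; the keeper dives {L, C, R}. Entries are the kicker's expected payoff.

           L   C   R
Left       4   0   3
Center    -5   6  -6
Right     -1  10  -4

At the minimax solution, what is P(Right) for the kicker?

3/17

Row minima: Left → 0, Center → -6, Right → -4; maximin = 0.
Column maxima: L → 4, C → 10, R → 3; minimax = 3.
0 ≠ 3, so there is no saddle point; optimal play is mixed.
Center is strictly dominated by Right, so the kicker never plays it.
L is strictly dominated by R (it gives the kicker strictly more in every row), so the keeper never plays it.
On the remaining 2×2 (Left, Right vs C, R):
Let the kicker play Left with probability p. Expected payoff against C: 0p + 10(1−p) = −10p + 10; against R: 3p + (-4)(1−p) = 7p − 4.
Setting these equal: −10p + 10 = 7p − 4 ⇒ −17p = -14 ⇒ p = 14/17, and the value is (-10)·(14/17) + 10 = 30/17.
For the keeper: with q = P(C), equating Left's and Right's payoffs gives −3q + 3 = 14q − 4 ⇒ q = 7/17.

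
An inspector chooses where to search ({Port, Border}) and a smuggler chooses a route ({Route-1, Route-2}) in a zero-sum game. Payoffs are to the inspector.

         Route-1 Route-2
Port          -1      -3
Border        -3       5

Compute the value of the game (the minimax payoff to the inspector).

Row minima: Port → -3, Border → -3; maximin = -3.
Column maxima: Route-1 → -1, Route-2 → 5; minimax = -1.
-3 ≠ -1, so there is no saddle point; optimal play is mixed.
Let the inspector play Port with probability p. Expected payoff against Route-1: (-1)p + (-3)(1−p) = 2p − 3; against Route-2: (-3)p + 5(1−p) = −8p + 5.
Setting these equal: 2p − 3 = −8p + 5 ⇒ 10p = 8 ⇒ p = 4/5, and the value is (2)·(4/5) − 3 = -7/5.
For the smuggler: with q = P(Route-1), equating Port's and Border's payoffs gives 2q − 3 = −8q + 5 ⇒ q = 4/5.

-7/5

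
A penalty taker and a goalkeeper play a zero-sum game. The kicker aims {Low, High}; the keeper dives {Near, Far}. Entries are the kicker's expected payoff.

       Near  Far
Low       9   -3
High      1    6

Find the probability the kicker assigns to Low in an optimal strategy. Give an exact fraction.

Row minima: Low → -3, High → 1; maximin = 1.
Column maxima: Near → 9, Far → 6; minimax = 6.
1 ≠ 6, so there is no saddle point; optimal play is mixed.
Let the kicker play Low with probability p. Expected payoff against Near: 9p + 1(1−p) = 8p + 1; against Far: (-3)p + 6(1−p) = −9p + 6.
Setting these equal: 8p + 1 = −9p + 6 ⇒ 17p = 5 ⇒ p = 5/17, and the value is (8)·(5/17) + 1 = 57/17.
For the keeper: with q = P(Near), equating Low's and High's payoffs gives 12q − 3 = −5q + 6 ⇒ q = 9/17.

5/17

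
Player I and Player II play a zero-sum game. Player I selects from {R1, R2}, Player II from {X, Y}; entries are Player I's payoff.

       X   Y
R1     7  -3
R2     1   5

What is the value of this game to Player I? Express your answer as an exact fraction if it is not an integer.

Row minima: R1 → -3, R2 → 1; maximin = 1.
Column maxima: X → 7, Y → 5; minimax = 5.
1 ≠ 5, so there is no saddle point; optimal play is mixed.
Let Player I play R1 with probability p. Expected payoff against X: 7p + 1(1−p) = 6p + 1; against Y: (-3)p + 5(1−p) = −8p + 5.
Setting these equal: 6p + 1 = −8p + 5 ⇒ 14p = 4 ⇒ p = 2/7, and the value is (6)·(2/7) + 1 = 19/7.
For Player II: with q = P(X), equating R1's and R2's payoffs gives 10q − 3 = −4q + 5 ⇒ q = 4/7.

19/7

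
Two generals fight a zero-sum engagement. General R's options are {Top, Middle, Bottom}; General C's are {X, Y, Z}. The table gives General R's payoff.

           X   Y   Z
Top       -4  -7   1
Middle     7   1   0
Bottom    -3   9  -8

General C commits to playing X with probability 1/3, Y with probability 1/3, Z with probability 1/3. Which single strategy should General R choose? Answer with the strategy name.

Expected payoff of Top: (1/3)·(-4) + (1/3)·(-7) + (1/3)·1 = -10/3.
Expected payoff of Middle: (1/3)·7 + (1/3)·1 + (1/3)·0 = 8/3.
Expected payoff of Bottom: (1/3)·(-3) + (1/3)·9 + (1/3)·(-8) = -2/3.
The largest is 8/3, so General R's best response is Middle.

Middle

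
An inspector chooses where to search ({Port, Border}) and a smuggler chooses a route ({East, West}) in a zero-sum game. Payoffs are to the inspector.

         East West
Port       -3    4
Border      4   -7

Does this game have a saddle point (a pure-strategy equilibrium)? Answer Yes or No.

Row minima: Port → -3, Border → -7; maximin = -3.
Column maxima: East → 4, West → 4; minimax = 4.
-3 ≠ 4, so no pure-strategy equilibrium exists.

No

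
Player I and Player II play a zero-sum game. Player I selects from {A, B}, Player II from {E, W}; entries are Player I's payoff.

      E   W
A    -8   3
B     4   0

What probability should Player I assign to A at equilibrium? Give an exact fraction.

Row minima: A → -8, B → 0; maximin = 0.
Column maxima: E → 4, W → 3; minimax = 3.
0 ≠ 3, so there is no saddle point; optimal play is mixed.
Let Player I play A with probability p. Expected payoff against E: (-8)p + 4(1−p) = −12p + 4; against W: 3p + 0(1−p) = 3p.
Setting these equal: −12p + 4 = 3p ⇒ −15p = -4 ⇒ p = 4/15, and the value is (-12)·(4/15) + 4 = 4/5.
For Player II: with q = P(E), equating A's and B's payoffs gives −11q + 3 = 4q ⇒ q = 1/5.

4/15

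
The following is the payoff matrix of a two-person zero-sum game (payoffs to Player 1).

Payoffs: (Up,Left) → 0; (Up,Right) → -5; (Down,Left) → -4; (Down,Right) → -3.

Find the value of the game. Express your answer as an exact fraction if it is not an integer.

-10/3

Row minima: Up → -5, Down → -4; maximin = -4.
Column maxima: Left → 0, Right → -3; minimax = -3.
-4 ≠ -3, so there is no saddle point; optimal play is mixed.
Let Player 1 play Up with probability p. Expected payoff against Left: 0p + (-4)(1−p) = 4p − 4; against Right: (-5)p + (-3)(1−p) = −2p − 3.
Setting these equal: 4p − 4 = −2p − 3 ⇒ 6p = 1 ⇒ p = 1/6, and the value is (4)·(1/6) − 4 = -10/3.
For Player 2: with q = P(Left), equating Up's and Down's payoffs gives 5q − 5 = −q − 3 ⇒ q = 1/3.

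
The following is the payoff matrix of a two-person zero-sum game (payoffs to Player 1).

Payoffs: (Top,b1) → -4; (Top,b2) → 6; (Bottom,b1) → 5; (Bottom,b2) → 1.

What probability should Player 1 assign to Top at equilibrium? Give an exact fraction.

Row minima: Top → -4, Bottom → 1; maximin = 1.
Column maxima: b1 → 5, b2 → 6; minimax = 5.
1 ≠ 5, so there is no saddle point; optimal play is mixed.
Let Player 1 play Top with probability p. Expected payoff against b1: (-4)p + 5(1−p) = −9p + 5; against b2: 6p + 1(1−p) = 5p + 1.
Setting these equal: −9p + 5 = 5p + 1 ⇒ −14p = -4 ⇒ p = 2/7, and the value is (-9)·(2/7) + 5 = 17/7.
For Player 2: with q = P(b1), equating Top's and Bottom's payoffs gives −10q + 6 = 4q + 1 ⇒ q = 5/14.

2/7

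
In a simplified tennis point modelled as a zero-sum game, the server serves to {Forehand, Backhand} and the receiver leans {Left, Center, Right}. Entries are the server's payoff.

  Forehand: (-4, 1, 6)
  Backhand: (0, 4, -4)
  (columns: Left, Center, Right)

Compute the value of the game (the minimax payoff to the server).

Row minima: Forehand → -4, Backhand → -4; maximin = -4.
Column maxima: Left → 0, Center → 4, Right → 6; minimax = 0.
-4 ≠ 0, so there is no saddle point; optimal play is mixed.
Center is strictly dominated by Left (it gives the server strictly more in every row), so the receiver never plays it.
On the remaining 2×2 (Forehand, Backhand vs Left, Right):
Let the server play Forehand with probability p. Expected payoff against Left: (-4)p + 0(1−p) = −4p; against Right: 6p + (-4)(1−p) = 10p − 4.
Setting these equal: −4p = 10p − 4 ⇒ −14p = -4 ⇒ p = 2/7, and the value is (-4)·(2/7) = -8/7.
For the receiver: with q = P(Left), equating Forehand's and Backhand's payoffs gives −10q + 6 = 4q − 4 ⇒ q = 5/7.

-8/7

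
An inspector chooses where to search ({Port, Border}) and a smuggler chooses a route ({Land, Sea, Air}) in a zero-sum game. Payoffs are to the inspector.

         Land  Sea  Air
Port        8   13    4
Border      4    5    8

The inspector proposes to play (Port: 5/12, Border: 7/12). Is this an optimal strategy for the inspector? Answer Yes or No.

No

Against Land this mix gives (5/12)·8 + (7/12)·4 = 17/3.
Against Sea this mix gives (5/12)·13 + (7/12)·5 = 25/3.
Against Air this mix gives (5/12)·4 + (7/12)·8 = 19/3.
The smuggler will play Land, holding the inspector to 17/3. Shifting weight toward the row that does better against Land would raise this floor (the equalizing mix achieves 6 against both Land and Air), so the proposed strategy is not optimal.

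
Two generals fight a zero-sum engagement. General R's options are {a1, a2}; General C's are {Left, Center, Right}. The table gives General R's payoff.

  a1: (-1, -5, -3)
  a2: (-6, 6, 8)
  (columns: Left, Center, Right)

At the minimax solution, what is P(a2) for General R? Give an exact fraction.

1/4

Row minima: a1 → -5, a2 → -6; maximin = -5.
Column maxima: Left → -1, Center → 6, Right → 8; minimax = -1.
-5 ≠ -1, so there is no saddle point; optimal play is mixed.
Right is strictly dominated by Center (it gives General R strictly more in every row), so General C never plays it.
On the remaining 2×2 (a1, a2 vs Left, Center):
Let General R play a1 with probability p. Expected payoff against Left: (-1)p + (-6)(1−p) = 5p − 6; against Center: (-5)p + 6(1−p) = −11p + 6.
Setting these equal: 5p − 6 = −11p + 6 ⇒ 16p = 12 ⇒ p = 3/4, and the value is (5)·(3/4) − 6 = -9/4.
For General C: with q = P(Left), equating a1's and a2's payoffs gives 4q − 5 = −12q + 6 ⇒ q = 11/16.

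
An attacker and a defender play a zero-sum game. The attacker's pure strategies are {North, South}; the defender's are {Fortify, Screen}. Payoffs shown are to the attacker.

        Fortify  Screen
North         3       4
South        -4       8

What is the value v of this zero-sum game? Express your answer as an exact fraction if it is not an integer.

3

Row minima: North → 3, South → -4; maximin = 3.
Column maxima: Fortify → 3, Screen → 8; minimax = 3.
Since maximin = minimax = 3, there is a saddle point and the value is 3.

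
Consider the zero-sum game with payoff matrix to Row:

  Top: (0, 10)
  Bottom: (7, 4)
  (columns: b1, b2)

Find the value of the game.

70/13

Row minima: Top → 0, Bottom → 4; maximin = 4.
Column maxima: b1 → 7, b2 → 10; minimax = 7.
4 ≠ 7, so there is no saddle point; optimal play is mixed.
Let Row play Top with probability p. Expected payoff against b1: 0p + 7(1−p) = −7p + 7; against b2: 10p + 4(1−p) = 6p + 4.
Setting these equal: −7p + 7 = 6p + 4 ⇒ −13p = -3 ⇒ p = 3/13, and the value is (-7)·(3/13) + 7 = 70/13.
For Column: with q = P(b1), equating Top's and Bottom's payoffs gives −10q + 10 = 3q + 4 ⇒ q = 6/13.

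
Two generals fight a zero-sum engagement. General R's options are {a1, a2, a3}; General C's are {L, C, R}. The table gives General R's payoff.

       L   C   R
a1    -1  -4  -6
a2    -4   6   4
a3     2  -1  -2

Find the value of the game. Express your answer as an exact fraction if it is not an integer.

0

Row minima: a1 → -6, a2 → -4, a3 → -2; maximin = -2.
Column maxima: L → 2, C → 6, R → 4; minimax = 2.
-2 ≠ 2, so there is no saddle point; optimal play is mixed.
a1 is strictly dominated by a3, so General R never plays it.
C is strictly dominated by R (it gives General R strictly more in every row), so General C never plays it.
On the remaining 2×2 (a2, a3 vs L, R):
Let General R play a2 with probability p. Expected payoff against L: (-4)p + 2(1−p) = −6p + 2; against R: 4p + (-2)(1−p) = 6p − 2.
Setting these equal: −6p + 2 = 6p − 2 ⇒ −12p = -4 ⇒ p = 1/3, and the value is (-6)·(1/3) + 2 = 0.
For General C: with q = P(L), equating a2's and a3's payoffs gives −8q + 4 = 4q − 2 ⇒ q = 1/2.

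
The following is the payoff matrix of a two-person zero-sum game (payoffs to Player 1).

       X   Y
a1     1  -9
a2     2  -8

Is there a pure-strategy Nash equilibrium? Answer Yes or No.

Yes

Row minima: a1 → -9, a2 → -8; maximin = -8.
Column maxima: X → 2, Y → -8; minimax = -8.
maximin = minimax = -8, so a saddle point exists.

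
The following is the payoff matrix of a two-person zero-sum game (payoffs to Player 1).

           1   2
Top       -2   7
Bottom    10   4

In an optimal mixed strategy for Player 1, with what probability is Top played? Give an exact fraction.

2/5

Row minima: Top → -2, Bottom → 4; maximin = 4.
Column maxima: 1 → 10, 2 → 7; minimax = 7.
4 ≠ 7, so there is no saddle point; optimal play is mixed.
Let Player 1 play Top with probability p. Expected payoff against 1: (-2)p + 10(1−p) = −12p + 10; against 2: 7p + 4(1−p) = 3p + 4.
Setting these equal: −12p + 10 = 3p + 4 ⇒ −15p = -6 ⇒ p = 2/5, and the value is (-12)·(2/5) + 10 = 26/5.
For Player 2: with q = P(1), equating Top's and Bottom's payoffs gives −9q + 7 = 6q + 4 ⇒ q = 1/5.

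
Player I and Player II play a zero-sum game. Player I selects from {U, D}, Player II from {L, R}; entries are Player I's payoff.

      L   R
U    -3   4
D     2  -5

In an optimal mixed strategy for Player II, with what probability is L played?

Row minima: U → -3, D → -5; maximin = -3.
Column maxima: L → 2, R → 4; minimax = 2.
-3 ≠ 2, so there is no saddle point; optimal play is mixed.
Let Player I play U with probability p. Expected payoff against L: (-3)p + 2(1−p) = −5p + 2; against R: 4p + (-5)(1−p) = 9p − 5.
Setting these equal: −5p + 2 = 9p − 5 ⇒ −14p = -7 ⇒ p = 1/2, and the value is (-5)·(1/2) + 2 = -1/2.
For Player II: with q = P(L), equating U's and D's payoffs gives −7q + 4 = 7q − 5 ⇒ q = 9/14.

9/14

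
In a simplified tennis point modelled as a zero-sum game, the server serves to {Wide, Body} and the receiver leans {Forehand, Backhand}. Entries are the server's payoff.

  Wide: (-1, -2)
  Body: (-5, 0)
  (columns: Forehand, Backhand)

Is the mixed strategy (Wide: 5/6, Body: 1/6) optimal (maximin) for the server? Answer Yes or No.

Against Forehand this mix gives (5/6)·(-1) + (1/6)·(-5) = -5/3.
Against Backhand this mix gives (5/6)·(-2) + (1/6)·0 = -5/3.
All of the receiver's active replies (Forehand, Backhand) yield -5/3, and no column does worse for the server. The mix makes the receiver indifferent and guarantees -5/3, so it is optimal.

Yes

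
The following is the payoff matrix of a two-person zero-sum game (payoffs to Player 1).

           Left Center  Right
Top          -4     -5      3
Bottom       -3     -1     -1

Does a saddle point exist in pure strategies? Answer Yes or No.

Row minima: Top → -5, Bottom → -3; maximin = -3.
Column maxima: Left → -3, Center → -1, Right → 3; minimax = -3.
maximin = minimax = -3, so a saddle point exists.

Yes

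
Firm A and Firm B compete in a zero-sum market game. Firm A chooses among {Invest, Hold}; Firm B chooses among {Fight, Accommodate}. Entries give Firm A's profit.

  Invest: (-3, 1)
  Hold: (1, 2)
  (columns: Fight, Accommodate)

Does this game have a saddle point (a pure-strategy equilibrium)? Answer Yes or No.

Row minima: Invest → -3, Hold → 1; maximin = 1.
Column maxima: Fight → 1, Accommodate → 2; minimax = 1.
maximin = minimax = 1, so a saddle point exists.

Yes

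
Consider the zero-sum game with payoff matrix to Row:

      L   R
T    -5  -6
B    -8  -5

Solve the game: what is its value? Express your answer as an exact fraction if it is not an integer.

Row minima: T → -6, B → -8; maximin = -6.
Column maxima: L → -5, R → -5; minimax = -5.
-6 ≠ -5, so there is no saddle point; optimal play is mixed.
Let Row play T with probability p. Expected payoff against L: (-5)p + (-8)(1−p) = 3p − 8; against R: (-6)p + (-5)(1−p) = −p − 5.
Setting these equal: 3p − 8 = −p − 5 ⇒ 4p = 3 ⇒ p = 3/4, and the value is (3)·(3/4) − 8 = -23/4.
For Column: with q = P(L), equating T's and B's payoffs gives q − 6 = −3q − 5 ⇒ q = 1/4.

-23/4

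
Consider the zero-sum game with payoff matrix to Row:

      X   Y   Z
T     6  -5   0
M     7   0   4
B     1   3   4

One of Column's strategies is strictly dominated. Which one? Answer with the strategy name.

Z

Y holds Row's payoff strictly below Z in every row: -5 < 0, 0 < 4, 3 < 4.
So Z is strictly dominated for Column.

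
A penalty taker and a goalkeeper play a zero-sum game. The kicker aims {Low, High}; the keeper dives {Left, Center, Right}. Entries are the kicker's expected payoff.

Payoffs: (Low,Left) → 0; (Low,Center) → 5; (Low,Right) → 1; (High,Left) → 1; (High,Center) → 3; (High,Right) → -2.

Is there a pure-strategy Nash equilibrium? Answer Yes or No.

Row minima: Low → 0, High → -2; maximin = 0.
Column maxima: Left → 1, Center → 5, Right → 1; minimax = 1.
0 ≠ 1, so no pure-strategy equilibrium exists.

No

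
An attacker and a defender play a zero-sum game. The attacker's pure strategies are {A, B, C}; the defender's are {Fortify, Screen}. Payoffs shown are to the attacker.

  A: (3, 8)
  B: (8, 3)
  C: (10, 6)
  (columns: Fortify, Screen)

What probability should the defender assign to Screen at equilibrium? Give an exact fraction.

7/9

Row minima: A → 3, B → 3, C → 6; maximin = 6.
Column maxima: Fortify → 10, Screen → 8; minimax = 8.
6 ≠ 8, so there is no saddle point; optimal play is mixed.
B is strictly dominated by C, so the attacker never plays it.
On the remaining 2×2 (A, C vs Fortify, Screen):
Let the attacker play A with probability p. Expected payoff against Fortify: 3p + 10(1−p) = −7p + 10; against Screen: 8p + 6(1−p) = 2p + 6.
Setting these equal: −7p + 10 = 2p + 6 ⇒ −9p = -4 ⇒ p = 4/9, and the value is (-7)·(4/9) + 10 = 62/9.
For the defender: with q = P(Fortify), equating A's and C's payoffs gives −5q + 8 = 4q + 6 ⇒ q = 2/9.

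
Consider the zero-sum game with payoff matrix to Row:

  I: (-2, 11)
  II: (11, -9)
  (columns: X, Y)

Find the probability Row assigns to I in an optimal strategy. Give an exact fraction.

20/33

Row minima: I → -2, II → -9; maximin = -2.
Column maxima: X → 11, Y → 11; minimax = 11.
-2 ≠ 11, so there is no saddle point; optimal play is mixed.
Let Row play I with probability p. Expected payoff against X: (-2)p + 11(1−p) = −13p + 11; against Y: 11p + (-9)(1−p) = 20p − 9.
Setting these equal: −13p + 11 = 20p − 9 ⇒ −33p = -20 ⇒ p = 20/33, and the value is (-13)·(20/33) + 11 = 103/33.
For Column: with q = P(X), equating I's and II's payoffs gives −13q + 11 = 20q − 9 ⇒ q = 20/33.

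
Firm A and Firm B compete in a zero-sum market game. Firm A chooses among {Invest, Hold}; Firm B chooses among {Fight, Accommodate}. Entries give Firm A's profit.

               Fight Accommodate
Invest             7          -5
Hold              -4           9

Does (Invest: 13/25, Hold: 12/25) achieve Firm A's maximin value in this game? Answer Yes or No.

Against Fight this mix gives (13/25)·7 + (12/25)·(-4) = 43/25.
Against Accommodate this mix gives (13/25)·(-5) + (12/25)·9 = 43/25.
All of Firm B's active replies (Fight, Accommodate) yield 43/25, and no column does worse for Firm A. The mix makes Firm B indifferent and guarantees 43/25, so it is optimal.

Yes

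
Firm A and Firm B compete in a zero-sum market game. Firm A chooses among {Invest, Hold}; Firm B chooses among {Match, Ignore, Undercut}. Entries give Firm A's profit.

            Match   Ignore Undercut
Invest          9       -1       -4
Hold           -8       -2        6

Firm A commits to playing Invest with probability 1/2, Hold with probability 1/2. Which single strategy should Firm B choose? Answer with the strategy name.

If Firm B plays Match, Firm A's expected payoff is (1/2)·9 + (1/2)·(-8) = 1/2.
If Firm B plays Ignore, Firm A's expected payoff is (1/2)·(-1) + (1/2)·(-2) = -3/2.
If Firm B plays Undercut, Firm A's expected payoff is (1/2)·(-4) + (1/2)·6 = 1.
Firm B minimizes Firm A's payoff; the smallest is -3/2, so the best response is Ignore.

Ignore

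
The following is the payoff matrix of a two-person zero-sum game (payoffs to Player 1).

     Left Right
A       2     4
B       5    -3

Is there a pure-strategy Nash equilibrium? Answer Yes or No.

No

Row minima: A → 2, B → -3; maximin = 2.
Column maxima: Left → 5, Right → 4; minimax = 4.
2 ≠ 4, so no pure-strategy equilibrium exists.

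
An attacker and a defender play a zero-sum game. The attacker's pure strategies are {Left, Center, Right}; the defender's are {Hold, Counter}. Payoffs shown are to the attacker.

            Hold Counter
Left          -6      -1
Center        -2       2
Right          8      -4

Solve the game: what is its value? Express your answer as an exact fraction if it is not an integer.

1/2

Row minima: Left → -6, Center → -2, Right → -4; maximin = -2.
Column maxima: Hold → 8, Counter → 2; minimax = 2.
-2 ≠ 2, so there is no saddle point; optimal play is mixed.
Left is strictly dominated by Center, so the attacker never plays it.
On the remaining 2×2 (Center, Right vs Hold, Counter):
Let the attacker play Center with probability p. Expected payoff against Hold: (-2)p + 8(1−p) = −10p + 8; against Counter: 2p + (-4)(1−p) = 6p − 4.
Setting these equal: −10p + 8 = 6p − 4 ⇒ −16p = -12 ⇒ p = 3/4, and the value is (-10)·(3/4) + 8 = 1/2.
For the defender: with q = P(Hold), equating Center's and Right's payoffs gives −4q + 2 = 12q − 4 ⇒ q = 3/8.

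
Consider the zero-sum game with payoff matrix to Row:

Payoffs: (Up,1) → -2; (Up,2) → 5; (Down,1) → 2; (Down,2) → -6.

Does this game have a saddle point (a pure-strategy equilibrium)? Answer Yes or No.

Row minima: Up → -2, Down → -6; maximin = -2.
Column maxima: 1 → 2, 2 → 5; minimax = 2.
-2 ≠ 2, so no pure-strategy equilibrium exists.

No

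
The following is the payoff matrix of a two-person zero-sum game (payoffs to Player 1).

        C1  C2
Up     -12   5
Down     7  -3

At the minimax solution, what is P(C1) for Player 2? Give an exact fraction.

Row minima: Up → -12, Down → -3; maximin = -3.
Column maxima: C1 → 7, C2 → 5; minimax = 5.
-3 ≠ 5, so there is no saddle point; optimal play is mixed.
Let Player 1 play Up with probability p. Expected payoff against C1: (-12)p + 7(1−p) = −19p + 7; against C2: 5p + (-3)(1−p) = 8p − 3.
Setting these equal: −19p + 7 = 8p − 3 ⇒ −27p = -10 ⇒ p = 10/27, and the value is (-19)·(10/27) + 7 = -1/27.
For Player 2: with q = P(C1), equating Up's and Down's payoffs gives −17q + 5 = 10q − 3 ⇒ q = 8/27.

8/27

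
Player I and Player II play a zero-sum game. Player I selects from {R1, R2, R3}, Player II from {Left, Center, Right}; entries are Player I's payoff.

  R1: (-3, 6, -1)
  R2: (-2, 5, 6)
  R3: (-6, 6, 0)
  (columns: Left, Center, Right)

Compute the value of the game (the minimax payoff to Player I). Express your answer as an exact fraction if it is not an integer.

Row minima: R1 → -3, R2 → -2, R3 → -6; maximin = -2.
Column maxima: Left → -2, Center → 6, Right → 6; minimax = -2.
Since maximin = minimax = -2, there is a saddle point and the value is -2.

-2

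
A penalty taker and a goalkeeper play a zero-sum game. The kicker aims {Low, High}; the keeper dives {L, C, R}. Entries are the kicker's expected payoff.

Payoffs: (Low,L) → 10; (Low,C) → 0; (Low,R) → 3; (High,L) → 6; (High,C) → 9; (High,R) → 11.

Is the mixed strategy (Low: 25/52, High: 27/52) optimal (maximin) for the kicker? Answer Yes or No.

Against L this mix gives (25/52)·10 + (27/52)·6 = 103/13.
Against C this mix gives (25/52)·0 + (27/52)·9 = 243/52.
Against R this mix gives (25/52)·3 + (27/52)·11 = 93/13.
The keeper will play C, holding the kicker to 243/52. Shifting weight toward the row that does better against C would raise this floor (the equalizing mix achieves 90/13 against both C and L), so the proposed strategy is not optimal.

No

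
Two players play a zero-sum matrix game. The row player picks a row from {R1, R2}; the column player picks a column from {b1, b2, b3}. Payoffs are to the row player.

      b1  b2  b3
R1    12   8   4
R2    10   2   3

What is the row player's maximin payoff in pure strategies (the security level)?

Row minima: R1 → 4, R2 → 2.
The best of these is 4.

4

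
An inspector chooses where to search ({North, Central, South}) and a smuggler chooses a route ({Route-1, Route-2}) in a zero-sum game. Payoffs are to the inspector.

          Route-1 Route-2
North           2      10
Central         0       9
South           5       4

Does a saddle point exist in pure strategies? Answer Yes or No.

No

Row minima: North → 2, Central → 0, South → 4; maximin = 4.
Column maxima: Route-1 → 5, Route-2 → 10; minimax = 5.
4 ≠ 5, so no pure-strategy equilibrium exists.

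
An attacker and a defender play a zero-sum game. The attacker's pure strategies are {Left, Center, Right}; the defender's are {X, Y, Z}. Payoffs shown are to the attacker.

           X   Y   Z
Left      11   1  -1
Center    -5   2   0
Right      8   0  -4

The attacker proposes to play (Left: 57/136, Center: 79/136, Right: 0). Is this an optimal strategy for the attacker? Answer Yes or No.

Against X this mix gives (57/136)·11 + (79/136)·(-5) = 29/17.
Against Y this mix gives (57/136)·1 + (79/136)·2 = 215/136.
Against Z this mix gives (57/136)·(-1) + (79/136)·0 = -57/136.
The defender will play Z, holding the attacker to -57/136. Shifting weight toward the row that does better against Z would raise this floor (the equalizing mix achieves -5/17 against both Z and X), so the proposed strategy is not optimal.

No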